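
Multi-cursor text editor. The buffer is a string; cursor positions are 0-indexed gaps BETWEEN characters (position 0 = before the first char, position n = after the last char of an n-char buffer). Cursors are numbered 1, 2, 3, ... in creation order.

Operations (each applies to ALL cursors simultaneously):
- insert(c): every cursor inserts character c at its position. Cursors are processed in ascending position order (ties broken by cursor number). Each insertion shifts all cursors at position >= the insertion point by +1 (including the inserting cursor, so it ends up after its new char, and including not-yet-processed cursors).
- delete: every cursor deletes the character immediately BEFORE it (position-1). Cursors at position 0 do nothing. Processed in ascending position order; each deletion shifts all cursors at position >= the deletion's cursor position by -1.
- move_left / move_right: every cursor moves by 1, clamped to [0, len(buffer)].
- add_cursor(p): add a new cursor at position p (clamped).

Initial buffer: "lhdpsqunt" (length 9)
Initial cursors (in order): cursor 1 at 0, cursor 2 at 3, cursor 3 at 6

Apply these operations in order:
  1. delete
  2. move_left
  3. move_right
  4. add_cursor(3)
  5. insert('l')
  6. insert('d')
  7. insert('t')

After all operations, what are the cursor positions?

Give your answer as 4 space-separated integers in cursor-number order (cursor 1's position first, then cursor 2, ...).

After op 1 (delete): buffer="lhpsunt" (len 7), cursors c1@0 c2@2 c3@4, authorship .......
After op 2 (move_left): buffer="lhpsunt" (len 7), cursors c1@0 c2@1 c3@3, authorship .......
After op 3 (move_right): buffer="lhpsunt" (len 7), cursors c1@1 c2@2 c3@4, authorship .......
After op 4 (add_cursor(3)): buffer="lhpsunt" (len 7), cursors c1@1 c2@2 c4@3 c3@4, authorship .......
After op 5 (insert('l')): buffer="llhlplslunt" (len 11), cursors c1@2 c2@4 c4@6 c3@8, authorship .1.2.4.3...
After op 6 (insert('d')): buffer="lldhldpldsldunt" (len 15), cursors c1@3 c2@6 c4@9 c3@12, authorship .11.22.44.33...
After op 7 (insert('t')): buffer="lldthldtpldtsldtunt" (len 19), cursors c1@4 c2@8 c4@12 c3@16, authorship .111.222.444.333...

Answer: 4 8 16 12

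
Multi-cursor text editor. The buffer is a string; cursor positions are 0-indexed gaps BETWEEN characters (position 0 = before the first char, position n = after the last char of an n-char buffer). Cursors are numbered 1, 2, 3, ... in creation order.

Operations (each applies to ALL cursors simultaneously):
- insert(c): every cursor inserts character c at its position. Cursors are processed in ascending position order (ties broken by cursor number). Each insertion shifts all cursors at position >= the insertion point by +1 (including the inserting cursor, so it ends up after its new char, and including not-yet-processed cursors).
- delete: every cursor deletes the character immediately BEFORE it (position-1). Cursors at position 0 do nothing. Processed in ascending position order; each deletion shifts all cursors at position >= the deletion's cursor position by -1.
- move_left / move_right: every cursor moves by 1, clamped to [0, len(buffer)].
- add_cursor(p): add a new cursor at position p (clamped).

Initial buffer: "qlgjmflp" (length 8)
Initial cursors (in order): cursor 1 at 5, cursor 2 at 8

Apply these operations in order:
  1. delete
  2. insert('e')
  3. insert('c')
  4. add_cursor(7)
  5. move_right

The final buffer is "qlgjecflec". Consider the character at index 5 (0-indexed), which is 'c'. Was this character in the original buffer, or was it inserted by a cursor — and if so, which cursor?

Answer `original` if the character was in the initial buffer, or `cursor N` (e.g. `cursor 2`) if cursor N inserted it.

Answer: cursor 1

Derivation:
After op 1 (delete): buffer="qlgjfl" (len 6), cursors c1@4 c2@6, authorship ......
After op 2 (insert('e')): buffer="qlgjefle" (len 8), cursors c1@5 c2@8, authorship ....1..2
After op 3 (insert('c')): buffer="qlgjecflec" (len 10), cursors c1@6 c2@10, authorship ....11..22
After op 4 (add_cursor(7)): buffer="qlgjecflec" (len 10), cursors c1@6 c3@7 c2@10, authorship ....11..22
After op 5 (move_right): buffer="qlgjecflec" (len 10), cursors c1@7 c3@8 c2@10, authorship ....11..22
Authorship (.=original, N=cursor N): . . . . 1 1 . . 2 2
Index 5: author = 1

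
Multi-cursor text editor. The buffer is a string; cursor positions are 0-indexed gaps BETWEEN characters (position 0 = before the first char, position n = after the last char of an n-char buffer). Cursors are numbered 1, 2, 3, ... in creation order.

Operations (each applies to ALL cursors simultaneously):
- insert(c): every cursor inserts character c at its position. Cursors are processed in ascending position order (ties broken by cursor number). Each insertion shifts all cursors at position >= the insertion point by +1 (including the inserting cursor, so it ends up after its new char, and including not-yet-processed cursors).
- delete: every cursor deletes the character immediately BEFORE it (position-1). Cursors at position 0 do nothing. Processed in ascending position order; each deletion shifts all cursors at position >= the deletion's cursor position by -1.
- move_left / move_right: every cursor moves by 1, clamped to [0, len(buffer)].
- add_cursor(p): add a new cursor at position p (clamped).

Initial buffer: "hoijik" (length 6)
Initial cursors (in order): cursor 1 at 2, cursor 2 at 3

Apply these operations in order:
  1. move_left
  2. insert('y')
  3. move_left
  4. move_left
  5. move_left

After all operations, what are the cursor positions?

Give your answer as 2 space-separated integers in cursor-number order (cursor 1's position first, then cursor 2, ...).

Answer: 0 1

Derivation:
After op 1 (move_left): buffer="hoijik" (len 6), cursors c1@1 c2@2, authorship ......
After op 2 (insert('y')): buffer="hyoyijik" (len 8), cursors c1@2 c2@4, authorship .1.2....
After op 3 (move_left): buffer="hyoyijik" (len 8), cursors c1@1 c2@3, authorship .1.2....
After op 4 (move_left): buffer="hyoyijik" (len 8), cursors c1@0 c2@2, authorship .1.2....
After op 5 (move_left): buffer="hyoyijik" (len 8), cursors c1@0 c2@1, authorship .1.2....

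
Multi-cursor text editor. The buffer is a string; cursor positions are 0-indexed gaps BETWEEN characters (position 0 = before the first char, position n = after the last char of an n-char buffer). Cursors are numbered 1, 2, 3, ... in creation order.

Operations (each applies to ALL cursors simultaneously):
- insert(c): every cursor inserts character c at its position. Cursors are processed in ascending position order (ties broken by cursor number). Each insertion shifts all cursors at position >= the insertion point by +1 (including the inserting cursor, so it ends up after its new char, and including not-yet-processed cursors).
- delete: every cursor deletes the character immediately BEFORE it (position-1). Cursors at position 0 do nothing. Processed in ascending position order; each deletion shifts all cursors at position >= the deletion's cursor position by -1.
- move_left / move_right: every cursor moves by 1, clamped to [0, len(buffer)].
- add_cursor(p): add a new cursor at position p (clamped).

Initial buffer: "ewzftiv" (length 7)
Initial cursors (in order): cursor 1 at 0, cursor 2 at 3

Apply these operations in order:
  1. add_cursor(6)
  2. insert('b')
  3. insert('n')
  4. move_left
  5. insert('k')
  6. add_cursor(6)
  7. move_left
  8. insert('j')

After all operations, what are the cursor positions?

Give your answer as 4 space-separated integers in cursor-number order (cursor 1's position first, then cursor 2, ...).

After op 1 (add_cursor(6)): buffer="ewzftiv" (len 7), cursors c1@0 c2@3 c3@6, authorship .......
After op 2 (insert('b')): buffer="bewzbftibv" (len 10), cursors c1@1 c2@5 c3@9, authorship 1...2...3.
After op 3 (insert('n')): buffer="bnewzbnftibnv" (len 13), cursors c1@2 c2@7 c3@12, authorship 11...22...33.
After op 4 (move_left): buffer="bnewzbnftibnv" (len 13), cursors c1@1 c2@6 c3@11, authorship 11...22...33.
After op 5 (insert('k')): buffer="bknewzbknftibknv" (len 16), cursors c1@2 c2@8 c3@14, authorship 111...222...333.
After op 6 (add_cursor(6)): buffer="bknewzbknftibknv" (len 16), cursors c1@2 c4@6 c2@8 c3@14, authorship 111...222...333.
After op 7 (move_left): buffer="bknewzbknftibknv" (len 16), cursors c1@1 c4@5 c2@7 c3@13, authorship 111...222...333.
After op 8 (insert('j')): buffer="bjknewjzbjknftibjknv" (len 20), cursors c1@2 c4@7 c2@10 c3@17, authorship 1111..4.2222...3333.

Answer: 2 10 17 7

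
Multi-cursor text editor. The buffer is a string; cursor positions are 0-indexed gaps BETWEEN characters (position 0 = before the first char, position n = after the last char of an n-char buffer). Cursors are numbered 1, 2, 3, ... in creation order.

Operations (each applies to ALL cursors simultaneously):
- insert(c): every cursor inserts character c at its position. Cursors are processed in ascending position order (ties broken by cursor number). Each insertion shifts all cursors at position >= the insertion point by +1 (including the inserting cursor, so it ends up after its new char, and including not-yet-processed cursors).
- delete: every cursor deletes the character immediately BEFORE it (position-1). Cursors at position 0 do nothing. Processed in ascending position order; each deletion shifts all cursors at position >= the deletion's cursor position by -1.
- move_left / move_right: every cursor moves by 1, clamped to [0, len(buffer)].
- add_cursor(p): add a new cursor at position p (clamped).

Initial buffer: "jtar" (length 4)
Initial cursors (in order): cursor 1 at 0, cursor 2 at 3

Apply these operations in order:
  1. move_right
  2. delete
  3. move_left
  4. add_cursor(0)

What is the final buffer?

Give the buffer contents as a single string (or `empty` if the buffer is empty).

After op 1 (move_right): buffer="jtar" (len 4), cursors c1@1 c2@4, authorship ....
After op 2 (delete): buffer="ta" (len 2), cursors c1@0 c2@2, authorship ..
After op 3 (move_left): buffer="ta" (len 2), cursors c1@0 c2@1, authorship ..
After op 4 (add_cursor(0)): buffer="ta" (len 2), cursors c1@0 c3@0 c2@1, authorship ..

Answer: ta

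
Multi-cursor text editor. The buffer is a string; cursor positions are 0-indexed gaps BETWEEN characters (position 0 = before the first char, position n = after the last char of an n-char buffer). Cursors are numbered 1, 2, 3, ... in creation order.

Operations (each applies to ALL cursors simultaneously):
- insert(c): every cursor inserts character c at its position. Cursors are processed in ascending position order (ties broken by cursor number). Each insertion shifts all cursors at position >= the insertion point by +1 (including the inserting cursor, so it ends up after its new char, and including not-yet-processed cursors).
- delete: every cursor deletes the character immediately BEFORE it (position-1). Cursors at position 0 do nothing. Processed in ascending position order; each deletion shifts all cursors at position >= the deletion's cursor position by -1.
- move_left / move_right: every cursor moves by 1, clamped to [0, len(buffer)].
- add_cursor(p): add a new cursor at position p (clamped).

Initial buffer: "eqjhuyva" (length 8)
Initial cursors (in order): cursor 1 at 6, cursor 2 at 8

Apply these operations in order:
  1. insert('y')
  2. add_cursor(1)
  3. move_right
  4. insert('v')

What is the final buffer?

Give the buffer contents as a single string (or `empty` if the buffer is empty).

After op 1 (insert('y')): buffer="eqjhuyyvay" (len 10), cursors c1@7 c2@10, authorship ......1..2
After op 2 (add_cursor(1)): buffer="eqjhuyyvay" (len 10), cursors c3@1 c1@7 c2@10, authorship ......1..2
After op 3 (move_right): buffer="eqjhuyyvay" (len 10), cursors c3@2 c1@8 c2@10, authorship ......1..2
After op 4 (insert('v')): buffer="eqvjhuyyvvayv" (len 13), cursors c3@3 c1@10 c2@13, authorship ..3....1.1.22

Answer: eqvjhuyyvvayv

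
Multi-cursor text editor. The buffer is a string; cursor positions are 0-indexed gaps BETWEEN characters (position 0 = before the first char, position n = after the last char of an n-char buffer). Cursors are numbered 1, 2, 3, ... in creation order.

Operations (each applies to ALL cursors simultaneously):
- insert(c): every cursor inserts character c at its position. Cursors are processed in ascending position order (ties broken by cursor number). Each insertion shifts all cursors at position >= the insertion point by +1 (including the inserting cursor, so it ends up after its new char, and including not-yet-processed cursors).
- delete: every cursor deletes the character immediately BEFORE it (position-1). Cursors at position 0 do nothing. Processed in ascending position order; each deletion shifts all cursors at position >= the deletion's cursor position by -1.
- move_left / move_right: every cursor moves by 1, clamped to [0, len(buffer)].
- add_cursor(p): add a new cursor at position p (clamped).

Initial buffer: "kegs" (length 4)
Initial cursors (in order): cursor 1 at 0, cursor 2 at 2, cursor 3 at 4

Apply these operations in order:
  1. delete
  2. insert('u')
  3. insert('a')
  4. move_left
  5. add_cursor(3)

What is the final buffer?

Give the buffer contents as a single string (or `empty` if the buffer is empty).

Answer: uakuagua

Derivation:
After op 1 (delete): buffer="kg" (len 2), cursors c1@0 c2@1 c3@2, authorship ..
After op 2 (insert('u')): buffer="ukugu" (len 5), cursors c1@1 c2@3 c3@5, authorship 1.2.3
After op 3 (insert('a')): buffer="uakuagua" (len 8), cursors c1@2 c2@5 c3@8, authorship 11.22.33
After op 4 (move_left): buffer="uakuagua" (len 8), cursors c1@1 c2@4 c3@7, authorship 11.22.33
After op 5 (add_cursor(3)): buffer="uakuagua" (len 8), cursors c1@1 c4@3 c2@4 c3@7, authorship 11.22.33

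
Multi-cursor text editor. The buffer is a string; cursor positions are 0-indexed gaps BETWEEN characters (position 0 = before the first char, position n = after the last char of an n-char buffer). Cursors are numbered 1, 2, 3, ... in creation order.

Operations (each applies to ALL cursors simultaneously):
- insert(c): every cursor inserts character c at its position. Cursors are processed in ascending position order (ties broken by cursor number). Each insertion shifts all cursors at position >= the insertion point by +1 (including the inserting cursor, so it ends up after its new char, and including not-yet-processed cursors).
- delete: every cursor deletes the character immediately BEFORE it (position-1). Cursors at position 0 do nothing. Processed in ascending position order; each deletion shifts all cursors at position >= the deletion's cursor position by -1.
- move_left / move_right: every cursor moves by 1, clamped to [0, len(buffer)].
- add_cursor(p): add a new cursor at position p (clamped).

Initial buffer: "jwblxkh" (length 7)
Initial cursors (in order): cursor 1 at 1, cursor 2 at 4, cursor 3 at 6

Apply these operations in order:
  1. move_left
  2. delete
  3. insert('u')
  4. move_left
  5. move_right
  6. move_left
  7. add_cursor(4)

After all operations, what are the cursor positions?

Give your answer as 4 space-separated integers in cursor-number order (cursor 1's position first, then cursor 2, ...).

After op 1 (move_left): buffer="jwblxkh" (len 7), cursors c1@0 c2@3 c3@5, authorship .......
After op 2 (delete): buffer="jwlkh" (len 5), cursors c1@0 c2@2 c3@3, authorship .....
After op 3 (insert('u')): buffer="ujwulukh" (len 8), cursors c1@1 c2@4 c3@6, authorship 1..2.3..
After op 4 (move_left): buffer="ujwulukh" (len 8), cursors c1@0 c2@3 c3@5, authorship 1..2.3..
After op 5 (move_right): buffer="ujwulukh" (len 8), cursors c1@1 c2@4 c3@6, authorship 1..2.3..
After op 6 (move_left): buffer="ujwulukh" (len 8), cursors c1@0 c2@3 c3@5, authorship 1..2.3..
After op 7 (add_cursor(4)): buffer="ujwulukh" (len 8), cursors c1@0 c2@3 c4@4 c3@5, authorship 1..2.3..

Answer: 0 3 5 4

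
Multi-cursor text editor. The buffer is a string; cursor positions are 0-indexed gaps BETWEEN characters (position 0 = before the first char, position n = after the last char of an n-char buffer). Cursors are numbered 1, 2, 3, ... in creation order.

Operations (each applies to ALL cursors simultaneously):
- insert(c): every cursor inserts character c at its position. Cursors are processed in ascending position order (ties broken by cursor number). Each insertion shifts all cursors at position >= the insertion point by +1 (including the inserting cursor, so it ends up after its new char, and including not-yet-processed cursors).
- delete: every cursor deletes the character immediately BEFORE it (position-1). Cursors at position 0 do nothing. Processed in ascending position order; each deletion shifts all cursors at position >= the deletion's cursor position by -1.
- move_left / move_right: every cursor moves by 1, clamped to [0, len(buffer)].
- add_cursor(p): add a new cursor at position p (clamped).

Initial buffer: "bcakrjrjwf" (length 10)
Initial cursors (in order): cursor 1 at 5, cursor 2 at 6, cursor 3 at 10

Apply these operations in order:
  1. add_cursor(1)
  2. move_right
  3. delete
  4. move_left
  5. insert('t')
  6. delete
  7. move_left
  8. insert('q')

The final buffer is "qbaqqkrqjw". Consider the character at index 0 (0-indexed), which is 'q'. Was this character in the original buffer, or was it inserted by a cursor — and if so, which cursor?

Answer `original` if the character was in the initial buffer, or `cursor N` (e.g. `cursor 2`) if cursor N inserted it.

Answer: cursor 4

Derivation:
After op 1 (add_cursor(1)): buffer="bcakrjrjwf" (len 10), cursors c4@1 c1@5 c2@6 c3@10, authorship ..........
After op 2 (move_right): buffer="bcakrjrjwf" (len 10), cursors c4@2 c1@6 c2@7 c3@10, authorship ..........
After op 3 (delete): buffer="bakrjw" (len 6), cursors c4@1 c1@4 c2@4 c3@6, authorship ......
After op 4 (move_left): buffer="bakrjw" (len 6), cursors c4@0 c1@3 c2@3 c3@5, authorship ......
After op 5 (insert('t')): buffer="tbakttrjtw" (len 10), cursors c4@1 c1@6 c2@6 c3@9, authorship 4...12..3.
After op 6 (delete): buffer="bakrjw" (len 6), cursors c4@0 c1@3 c2@3 c3@5, authorship ......
After op 7 (move_left): buffer="bakrjw" (len 6), cursors c4@0 c1@2 c2@2 c3@4, authorship ......
After op 8 (insert('q')): buffer="qbaqqkrqjw" (len 10), cursors c4@1 c1@5 c2@5 c3@8, authorship 4..12..3..
Authorship (.=original, N=cursor N): 4 . . 1 2 . . 3 . .
Index 0: author = 4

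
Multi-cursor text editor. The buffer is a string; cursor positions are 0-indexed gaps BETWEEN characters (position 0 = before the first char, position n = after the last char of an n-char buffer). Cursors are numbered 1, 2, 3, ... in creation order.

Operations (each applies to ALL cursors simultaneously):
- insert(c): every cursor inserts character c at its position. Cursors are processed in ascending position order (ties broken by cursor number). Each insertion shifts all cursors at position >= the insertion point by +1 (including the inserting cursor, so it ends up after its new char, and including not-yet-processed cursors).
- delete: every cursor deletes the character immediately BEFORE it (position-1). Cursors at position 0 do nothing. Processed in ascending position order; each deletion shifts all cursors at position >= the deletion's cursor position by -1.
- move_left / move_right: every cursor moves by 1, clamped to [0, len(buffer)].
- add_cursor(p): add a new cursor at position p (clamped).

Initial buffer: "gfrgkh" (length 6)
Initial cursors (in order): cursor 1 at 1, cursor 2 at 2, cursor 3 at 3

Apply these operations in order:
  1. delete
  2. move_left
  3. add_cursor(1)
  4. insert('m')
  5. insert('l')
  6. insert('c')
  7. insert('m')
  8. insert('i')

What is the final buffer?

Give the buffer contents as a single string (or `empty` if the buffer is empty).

After op 1 (delete): buffer="gkh" (len 3), cursors c1@0 c2@0 c3@0, authorship ...
After op 2 (move_left): buffer="gkh" (len 3), cursors c1@0 c2@0 c3@0, authorship ...
After op 3 (add_cursor(1)): buffer="gkh" (len 3), cursors c1@0 c2@0 c3@0 c4@1, authorship ...
After op 4 (insert('m')): buffer="mmmgmkh" (len 7), cursors c1@3 c2@3 c3@3 c4@5, authorship 123.4..
After op 5 (insert('l')): buffer="mmmlllgmlkh" (len 11), cursors c1@6 c2@6 c3@6 c4@9, authorship 123123.44..
After op 6 (insert('c')): buffer="mmmlllcccgmlckh" (len 15), cursors c1@9 c2@9 c3@9 c4@13, authorship 123123123.444..
After op 7 (insert('m')): buffer="mmmlllcccmmmgmlcmkh" (len 19), cursors c1@12 c2@12 c3@12 c4@17, authorship 123123123123.4444..
After op 8 (insert('i')): buffer="mmmlllcccmmmiiigmlcmikh" (len 23), cursors c1@15 c2@15 c3@15 c4@21, authorship 123123123123123.44444..

Answer: mmmlllcccmmmiiigmlcmikh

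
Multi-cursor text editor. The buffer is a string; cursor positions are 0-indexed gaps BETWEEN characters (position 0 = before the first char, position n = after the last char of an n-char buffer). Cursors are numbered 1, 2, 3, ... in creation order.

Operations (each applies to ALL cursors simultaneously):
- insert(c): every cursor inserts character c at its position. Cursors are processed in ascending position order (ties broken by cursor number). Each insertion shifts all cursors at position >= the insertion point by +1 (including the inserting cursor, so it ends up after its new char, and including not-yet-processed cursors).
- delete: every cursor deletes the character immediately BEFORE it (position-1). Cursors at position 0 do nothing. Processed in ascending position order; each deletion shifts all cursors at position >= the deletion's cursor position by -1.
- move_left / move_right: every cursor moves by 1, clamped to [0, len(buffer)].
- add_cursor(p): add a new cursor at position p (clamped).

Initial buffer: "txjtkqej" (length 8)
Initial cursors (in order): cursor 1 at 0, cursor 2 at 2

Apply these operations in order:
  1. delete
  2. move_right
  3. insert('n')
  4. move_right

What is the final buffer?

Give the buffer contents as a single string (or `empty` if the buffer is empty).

Answer: tnjntkqej

Derivation:
After op 1 (delete): buffer="tjtkqej" (len 7), cursors c1@0 c2@1, authorship .......
After op 2 (move_right): buffer="tjtkqej" (len 7), cursors c1@1 c2@2, authorship .......
After op 3 (insert('n')): buffer="tnjntkqej" (len 9), cursors c1@2 c2@4, authorship .1.2.....
After op 4 (move_right): buffer="tnjntkqej" (len 9), cursors c1@3 c2@5, authorship .1.2.....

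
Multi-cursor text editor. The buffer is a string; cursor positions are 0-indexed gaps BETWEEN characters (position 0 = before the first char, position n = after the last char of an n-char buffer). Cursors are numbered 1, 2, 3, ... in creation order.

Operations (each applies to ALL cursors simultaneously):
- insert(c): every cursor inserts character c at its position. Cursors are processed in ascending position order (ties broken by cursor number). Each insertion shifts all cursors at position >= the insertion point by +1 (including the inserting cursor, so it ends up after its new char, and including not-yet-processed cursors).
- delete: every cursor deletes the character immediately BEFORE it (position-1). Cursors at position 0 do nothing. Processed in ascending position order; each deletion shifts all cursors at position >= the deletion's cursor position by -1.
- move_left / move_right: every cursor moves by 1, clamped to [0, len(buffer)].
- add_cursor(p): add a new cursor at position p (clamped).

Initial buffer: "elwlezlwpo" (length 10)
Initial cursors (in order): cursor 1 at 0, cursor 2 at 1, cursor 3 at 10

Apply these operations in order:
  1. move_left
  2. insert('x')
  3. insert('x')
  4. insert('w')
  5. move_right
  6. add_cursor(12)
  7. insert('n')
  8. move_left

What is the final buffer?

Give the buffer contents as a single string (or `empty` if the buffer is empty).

After op 1 (move_left): buffer="elwlezlwpo" (len 10), cursors c1@0 c2@0 c3@9, authorship ..........
After op 2 (insert('x')): buffer="xxelwlezlwpxo" (len 13), cursors c1@2 c2@2 c3@12, authorship 12.........3.
After op 3 (insert('x')): buffer="xxxxelwlezlwpxxo" (len 16), cursors c1@4 c2@4 c3@15, authorship 1212.........33.
After op 4 (insert('w')): buffer="xxxxwwelwlezlwpxxwo" (len 19), cursors c1@6 c2@6 c3@18, authorship 121212.........333.
After op 5 (move_right): buffer="xxxxwwelwlezlwpxxwo" (len 19), cursors c1@7 c2@7 c3@19, authorship 121212.........333.
After op 6 (add_cursor(12)): buffer="xxxxwwelwlezlwpxxwo" (len 19), cursors c1@7 c2@7 c4@12 c3@19, authorship 121212.........333.
After op 7 (insert('n')): buffer="xxxxwwennlwleznlwpxxwon" (len 23), cursors c1@9 c2@9 c4@15 c3@23, authorship 121212.12.....4...333.3
After op 8 (move_left): buffer="xxxxwwennlwleznlwpxxwon" (len 23), cursors c1@8 c2@8 c4@14 c3@22, authorship 121212.12.....4...333.3

Answer: xxxxwwennlwleznlwpxxwon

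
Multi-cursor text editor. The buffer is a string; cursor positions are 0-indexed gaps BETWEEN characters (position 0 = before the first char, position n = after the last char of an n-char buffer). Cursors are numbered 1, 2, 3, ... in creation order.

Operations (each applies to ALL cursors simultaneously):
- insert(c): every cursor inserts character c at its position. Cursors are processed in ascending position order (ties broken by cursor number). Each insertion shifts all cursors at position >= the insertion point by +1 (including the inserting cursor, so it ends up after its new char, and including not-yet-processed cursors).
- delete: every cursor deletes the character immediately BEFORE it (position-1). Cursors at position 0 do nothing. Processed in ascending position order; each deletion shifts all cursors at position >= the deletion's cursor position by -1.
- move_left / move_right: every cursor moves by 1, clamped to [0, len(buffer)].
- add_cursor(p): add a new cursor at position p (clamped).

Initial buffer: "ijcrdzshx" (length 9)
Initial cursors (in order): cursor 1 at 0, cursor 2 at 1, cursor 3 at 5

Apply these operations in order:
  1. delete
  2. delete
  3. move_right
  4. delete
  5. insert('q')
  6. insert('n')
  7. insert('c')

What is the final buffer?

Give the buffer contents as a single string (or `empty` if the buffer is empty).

Answer: qqnncccqncshx

Derivation:
After op 1 (delete): buffer="jcrzshx" (len 7), cursors c1@0 c2@0 c3@3, authorship .......
After op 2 (delete): buffer="jczshx" (len 6), cursors c1@0 c2@0 c3@2, authorship ......
After op 3 (move_right): buffer="jczshx" (len 6), cursors c1@1 c2@1 c3@3, authorship ......
After op 4 (delete): buffer="cshx" (len 4), cursors c1@0 c2@0 c3@1, authorship ....
After op 5 (insert('q')): buffer="qqcqshx" (len 7), cursors c1@2 c2@2 c3@4, authorship 12.3...
After op 6 (insert('n')): buffer="qqnncqnshx" (len 10), cursors c1@4 c2@4 c3@7, authorship 1212.33...
After op 7 (insert('c')): buffer="qqnncccqncshx" (len 13), cursors c1@6 c2@6 c3@10, authorship 121212.333...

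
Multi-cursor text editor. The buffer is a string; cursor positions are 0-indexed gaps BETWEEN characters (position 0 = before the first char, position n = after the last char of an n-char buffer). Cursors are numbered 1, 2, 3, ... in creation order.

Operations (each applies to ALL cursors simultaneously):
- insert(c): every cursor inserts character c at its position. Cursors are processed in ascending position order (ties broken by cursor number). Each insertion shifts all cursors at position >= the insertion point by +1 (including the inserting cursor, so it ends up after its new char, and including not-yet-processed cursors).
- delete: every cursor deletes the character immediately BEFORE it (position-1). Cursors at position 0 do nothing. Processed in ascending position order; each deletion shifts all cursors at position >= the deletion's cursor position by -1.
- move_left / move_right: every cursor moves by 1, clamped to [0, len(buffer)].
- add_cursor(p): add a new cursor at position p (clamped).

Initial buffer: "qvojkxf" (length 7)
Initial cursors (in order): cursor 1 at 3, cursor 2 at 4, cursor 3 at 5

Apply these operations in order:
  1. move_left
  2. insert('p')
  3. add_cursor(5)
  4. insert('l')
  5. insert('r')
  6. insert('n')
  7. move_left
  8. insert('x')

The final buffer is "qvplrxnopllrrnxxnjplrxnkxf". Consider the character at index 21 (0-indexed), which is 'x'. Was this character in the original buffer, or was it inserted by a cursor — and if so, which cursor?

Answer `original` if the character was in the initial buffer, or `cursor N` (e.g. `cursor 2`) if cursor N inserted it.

After op 1 (move_left): buffer="qvojkxf" (len 7), cursors c1@2 c2@3 c3@4, authorship .......
After op 2 (insert('p')): buffer="qvpopjpkxf" (len 10), cursors c1@3 c2@5 c3@7, authorship ..1.2.3...
After op 3 (add_cursor(5)): buffer="qvpopjpkxf" (len 10), cursors c1@3 c2@5 c4@5 c3@7, authorship ..1.2.3...
After op 4 (insert('l')): buffer="qvploplljplkxf" (len 14), cursors c1@4 c2@8 c4@8 c3@11, authorship ..11.224.33...
After op 5 (insert('r')): buffer="qvplropllrrjplrkxf" (len 18), cursors c1@5 c2@11 c4@11 c3@15, authorship ..111.22424.333...
After op 6 (insert('n')): buffer="qvplrnopllrrnnjplrnkxf" (len 22), cursors c1@6 c2@14 c4@14 c3@19, authorship ..1111.2242424.3333...
After op 7 (move_left): buffer="qvplrnopllrrnnjplrnkxf" (len 22), cursors c1@5 c2@13 c4@13 c3@18, authorship ..1111.2242424.3333...
After op 8 (insert('x')): buffer="qvplrxnopllrrnxxnjplrxnkxf" (len 26), cursors c1@6 c2@16 c4@16 c3@22, authorship ..11111.224242244.33333...
Authorship (.=original, N=cursor N): . . 1 1 1 1 1 . 2 2 4 2 4 2 2 4 4 . 3 3 3 3 3 . . .
Index 21: author = 3

Answer: cursor 3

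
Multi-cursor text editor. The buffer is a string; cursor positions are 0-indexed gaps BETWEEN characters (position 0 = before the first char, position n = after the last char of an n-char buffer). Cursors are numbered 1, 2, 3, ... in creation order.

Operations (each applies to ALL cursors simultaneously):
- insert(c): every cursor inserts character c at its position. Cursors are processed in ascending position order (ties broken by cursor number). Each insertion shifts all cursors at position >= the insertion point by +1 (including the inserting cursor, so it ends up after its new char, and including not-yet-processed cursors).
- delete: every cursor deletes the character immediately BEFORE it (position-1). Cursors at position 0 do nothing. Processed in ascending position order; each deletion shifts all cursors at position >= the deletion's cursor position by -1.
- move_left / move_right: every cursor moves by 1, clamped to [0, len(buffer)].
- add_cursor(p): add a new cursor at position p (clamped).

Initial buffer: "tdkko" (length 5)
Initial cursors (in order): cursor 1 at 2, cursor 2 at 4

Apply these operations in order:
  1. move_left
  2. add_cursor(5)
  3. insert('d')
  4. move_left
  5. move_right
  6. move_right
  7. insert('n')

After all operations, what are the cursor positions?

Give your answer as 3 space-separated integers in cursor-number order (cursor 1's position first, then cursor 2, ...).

After op 1 (move_left): buffer="tdkko" (len 5), cursors c1@1 c2@3, authorship .....
After op 2 (add_cursor(5)): buffer="tdkko" (len 5), cursors c1@1 c2@3 c3@5, authorship .....
After op 3 (insert('d')): buffer="tddkdkod" (len 8), cursors c1@2 c2@5 c3@8, authorship .1..2..3
After op 4 (move_left): buffer="tddkdkod" (len 8), cursors c1@1 c2@4 c3@7, authorship .1..2..3
After op 5 (move_right): buffer="tddkdkod" (len 8), cursors c1@2 c2@5 c3@8, authorship .1..2..3
After op 6 (move_right): buffer="tddkdkod" (len 8), cursors c1@3 c2@6 c3@8, authorship .1..2..3
After op 7 (insert('n')): buffer="tddnkdknodn" (len 11), cursors c1@4 c2@8 c3@11, authorship .1.1.2.2.33

Answer: 4 8 11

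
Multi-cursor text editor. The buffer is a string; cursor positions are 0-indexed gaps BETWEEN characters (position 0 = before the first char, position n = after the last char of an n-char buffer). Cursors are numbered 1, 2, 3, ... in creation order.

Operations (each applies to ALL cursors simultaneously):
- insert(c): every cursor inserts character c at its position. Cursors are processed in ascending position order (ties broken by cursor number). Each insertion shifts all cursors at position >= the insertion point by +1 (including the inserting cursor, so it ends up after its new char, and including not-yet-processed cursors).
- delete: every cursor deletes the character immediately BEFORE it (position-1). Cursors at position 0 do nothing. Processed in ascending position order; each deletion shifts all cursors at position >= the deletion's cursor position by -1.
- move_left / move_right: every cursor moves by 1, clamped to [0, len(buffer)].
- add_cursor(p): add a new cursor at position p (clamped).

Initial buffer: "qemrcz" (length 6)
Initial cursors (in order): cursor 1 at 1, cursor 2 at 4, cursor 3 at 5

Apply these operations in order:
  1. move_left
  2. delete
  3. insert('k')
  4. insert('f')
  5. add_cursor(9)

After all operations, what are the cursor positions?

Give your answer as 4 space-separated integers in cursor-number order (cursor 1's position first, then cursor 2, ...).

Answer: 2 8 8 9

Derivation:
After op 1 (move_left): buffer="qemrcz" (len 6), cursors c1@0 c2@3 c3@4, authorship ......
After op 2 (delete): buffer="qecz" (len 4), cursors c1@0 c2@2 c3@2, authorship ....
After op 3 (insert('k')): buffer="kqekkcz" (len 7), cursors c1@1 c2@5 c3@5, authorship 1..23..
After op 4 (insert('f')): buffer="kfqekkffcz" (len 10), cursors c1@2 c2@8 c3@8, authorship 11..2323..
After op 5 (add_cursor(9)): buffer="kfqekkffcz" (len 10), cursors c1@2 c2@8 c3@8 c4@9, authorship 11..2323..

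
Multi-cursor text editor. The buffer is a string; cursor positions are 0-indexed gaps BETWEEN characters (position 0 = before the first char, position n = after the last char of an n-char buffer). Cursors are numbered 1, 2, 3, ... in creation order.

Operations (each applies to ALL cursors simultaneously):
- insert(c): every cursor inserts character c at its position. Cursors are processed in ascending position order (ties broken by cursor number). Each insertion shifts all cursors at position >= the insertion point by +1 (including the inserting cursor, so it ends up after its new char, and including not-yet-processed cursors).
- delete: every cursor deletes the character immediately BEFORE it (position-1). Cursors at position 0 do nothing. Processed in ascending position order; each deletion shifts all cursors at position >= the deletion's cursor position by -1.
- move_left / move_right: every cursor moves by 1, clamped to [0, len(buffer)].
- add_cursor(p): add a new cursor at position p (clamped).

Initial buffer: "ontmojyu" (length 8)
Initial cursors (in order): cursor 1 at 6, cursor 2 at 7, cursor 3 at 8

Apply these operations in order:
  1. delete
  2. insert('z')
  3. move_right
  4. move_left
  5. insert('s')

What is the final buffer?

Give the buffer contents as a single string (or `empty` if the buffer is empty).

After op 1 (delete): buffer="ontmo" (len 5), cursors c1@5 c2@5 c3@5, authorship .....
After op 2 (insert('z')): buffer="ontmozzz" (len 8), cursors c1@8 c2@8 c3@8, authorship .....123
After op 3 (move_right): buffer="ontmozzz" (len 8), cursors c1@8 c2@8 c3@8, authorship .....123
After op 4 (move_left): buffer="ontmozzz" (len 8), cursors c1@7 c2@7 c3@7, authorship .....123
After op 5 (insert('s')): buffer="ontmozzsssz" (len 11), cursors c1@10 c2@10 c3@10, authorship .....121233

Answer: ontmozzsssz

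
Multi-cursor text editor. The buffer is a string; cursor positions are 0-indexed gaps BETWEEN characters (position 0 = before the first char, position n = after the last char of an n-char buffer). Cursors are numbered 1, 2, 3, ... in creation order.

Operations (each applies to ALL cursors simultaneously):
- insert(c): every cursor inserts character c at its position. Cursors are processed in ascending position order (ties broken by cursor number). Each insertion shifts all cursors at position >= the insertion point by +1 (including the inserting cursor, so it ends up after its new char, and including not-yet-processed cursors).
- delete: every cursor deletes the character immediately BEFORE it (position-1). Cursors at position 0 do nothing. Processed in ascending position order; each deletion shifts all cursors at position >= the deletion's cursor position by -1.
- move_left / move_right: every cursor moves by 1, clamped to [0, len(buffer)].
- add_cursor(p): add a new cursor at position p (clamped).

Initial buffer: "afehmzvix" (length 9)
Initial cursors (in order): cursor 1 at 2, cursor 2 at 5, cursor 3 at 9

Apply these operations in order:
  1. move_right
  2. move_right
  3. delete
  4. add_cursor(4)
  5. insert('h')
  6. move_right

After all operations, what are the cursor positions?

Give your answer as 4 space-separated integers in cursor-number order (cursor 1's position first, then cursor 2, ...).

Answer: 5 9 10 7

Derivation:
After op 1 (move_right): buffer="afehmzvix" (len 9), cursors c1@3 c2@6 c3@9, authorship .........
After op 2 (move_right): buffer="afehmzvix" (len 9), cursors c1@4 c2@7 c3@9, authorship .........
After op 3 (delete): buffer="afemzi" (len 6), cursors c1@3 c2@5 c3@6, authorship ......
After op 4 (add_cursor(4)): buffer="afemzi" (len 6), cursors c1@3 c4@4 c2@5 c3@6, authorship ......
After op 5 (insert('h')): buffer="afehmhzhih" (len 10), cursors c1@4 c4@6 c2@8 c3@10, authorship ...1.4.2.3
After op 6 (move_right): buffer="afehmhzhih" (len 10), cursors c1@5 c4@7 c2@9 c3@10, authorship ...1.4.2.3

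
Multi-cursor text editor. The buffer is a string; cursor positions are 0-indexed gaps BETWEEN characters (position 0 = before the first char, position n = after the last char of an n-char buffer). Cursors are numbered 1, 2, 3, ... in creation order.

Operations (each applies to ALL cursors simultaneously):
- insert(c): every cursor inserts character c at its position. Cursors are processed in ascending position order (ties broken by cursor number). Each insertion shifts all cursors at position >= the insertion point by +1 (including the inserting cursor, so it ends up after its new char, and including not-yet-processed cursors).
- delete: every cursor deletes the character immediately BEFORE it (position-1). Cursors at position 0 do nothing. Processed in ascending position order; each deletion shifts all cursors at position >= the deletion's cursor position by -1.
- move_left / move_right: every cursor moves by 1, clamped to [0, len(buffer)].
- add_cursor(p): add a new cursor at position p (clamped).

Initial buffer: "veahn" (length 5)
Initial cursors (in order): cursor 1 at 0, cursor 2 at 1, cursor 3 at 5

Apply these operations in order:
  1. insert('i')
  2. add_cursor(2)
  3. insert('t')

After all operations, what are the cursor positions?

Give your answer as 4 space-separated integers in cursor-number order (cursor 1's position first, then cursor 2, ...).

Answer: 2 6 12 4

Derivation:
After op 1 (insert('i')): buffer="ivieahni" (len 8), cursors c1@1 c2@3 c3@8, authorship 1.2....3
After op 2 (add_cursor(2)): buffer="ivieahni" (len 8), cursors c1@1 c4@2 c2@3 c3@8, authorship 1.2....3
After op 3 (insert('t')): buffer="itvtiteahnit" (len 12), cursors c1@2 c4@4 c2@6 c3@12, authorship 11.422....33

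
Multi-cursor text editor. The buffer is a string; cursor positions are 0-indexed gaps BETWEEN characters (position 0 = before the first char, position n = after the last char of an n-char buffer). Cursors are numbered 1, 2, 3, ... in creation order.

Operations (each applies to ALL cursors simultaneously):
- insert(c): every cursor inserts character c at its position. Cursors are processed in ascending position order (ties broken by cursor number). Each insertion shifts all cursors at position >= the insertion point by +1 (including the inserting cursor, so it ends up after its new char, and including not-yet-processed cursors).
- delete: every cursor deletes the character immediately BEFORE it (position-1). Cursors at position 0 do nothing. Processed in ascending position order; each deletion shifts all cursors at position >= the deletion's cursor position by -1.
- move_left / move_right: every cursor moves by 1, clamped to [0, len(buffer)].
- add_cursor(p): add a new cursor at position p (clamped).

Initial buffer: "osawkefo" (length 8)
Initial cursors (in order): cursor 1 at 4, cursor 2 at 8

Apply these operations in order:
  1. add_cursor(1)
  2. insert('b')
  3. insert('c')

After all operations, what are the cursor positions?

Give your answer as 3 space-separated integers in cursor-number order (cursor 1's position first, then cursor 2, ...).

Answer: 8 14 3

Derivation:
After op 1 (add_cursor(1)): buffer="osawkefo" (len 8), cursors c3@1 c1@4 c2@8, authorship ........
After op 2 (insert('b')): buffer="obsawbkefob" (len 11), cursors c3@2 c1@6 c2@11, authorship .3...1....2
After op 3 (insert('c')): buffer="obcsawbckefobc" (len 14), cursors c3@3 c1@8 c2@14, authorship .33...11....22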